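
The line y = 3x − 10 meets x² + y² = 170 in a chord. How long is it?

8√10

Substitute y = 3x − 10:
10x² − 60x − 70 = 0  ⟹  x² − 6x − 7 = 0
x = 7 or x = −1, giving (7, 11) and (−1, −13).
|(7, 11) − (−1, −13)| = √((8)² + (24)²) = 8√10.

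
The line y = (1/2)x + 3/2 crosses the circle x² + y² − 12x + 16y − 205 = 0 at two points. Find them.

Express y = (3 + x)/2 and substitute into the circle:
5x² − 10x − 715 = 0  ⟹  x² − 2x − 143 = 0
x = 13 or x = −11, giving (13, 8) and (−11, −4).

(−11, −4) and (13, 8)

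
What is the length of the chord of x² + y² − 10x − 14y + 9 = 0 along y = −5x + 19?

Centre (5, 7), r² = 65. Perpendicular distance d from centre to line = |13| / √26 = 13/√26.
Chord = 2√(r² − d²) = 2·√(117/2) = 3√26.

3√26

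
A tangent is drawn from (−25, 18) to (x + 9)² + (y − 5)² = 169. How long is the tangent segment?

16

The centre is (−9, 5) and r = 13. The square of the distance from P to the centre is 256 + 169 = 425.
By the tangent–radius right angle, tangent length = √(|PO|² − r²) = √256 = 16.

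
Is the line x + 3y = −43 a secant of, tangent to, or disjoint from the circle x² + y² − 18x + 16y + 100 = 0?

disjoint

Substituting the line into the circle gives 10x² − 124x + 685 = 0.
Δ = 15376 − 27400 = −12024.
No real roots: the line does not meet the circle.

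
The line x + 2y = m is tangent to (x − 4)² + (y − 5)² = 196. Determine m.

The line touches the circle iff its distance from (4, 5) is 14:
|1·4 + 2·5 − m| / √5 = 14
|m − (14)| = 14√5.

m = 14 ± 14√5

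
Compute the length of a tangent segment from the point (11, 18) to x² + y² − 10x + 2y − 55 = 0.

2√79

Centre (5, −1), r² = 81. |PO|² = (6)² + (19)² = 397.
By the tangent–radius right angle, tangent length = √(|PO|² − r²) = √316 = 2√79.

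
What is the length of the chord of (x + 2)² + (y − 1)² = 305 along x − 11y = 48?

Centre (−2, 1), r² = 305. Perpendicular distance d from centre to line = |−61| / √122 = 61/√122.
Half the chord is √(r² − d²) = √(549/2), so the full chord is 3√122.

3√122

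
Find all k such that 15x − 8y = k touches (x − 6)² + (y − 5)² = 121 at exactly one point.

Tangency holds when the distance from the centre (6, 5) to the line equals the radius 11:
|15·6 − 8·5 − k| / √289 = 11
|k − (50)| = 11·17, so k = 237 or k = −137.

k = −137 or k = 237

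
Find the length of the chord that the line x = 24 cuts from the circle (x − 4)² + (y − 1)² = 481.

The line gives x = 24. Substituting into the circle:
y² − 2y − 80 = 0
y = 10 or y = −8, giving (24, 10) and (24, −8).
Chord length = distance between (24, 10) and (24, −8) = √324 = 18.

18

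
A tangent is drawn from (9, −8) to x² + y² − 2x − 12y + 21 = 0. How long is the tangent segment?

The centre is (1, 6) and r = 4. The square of the distance from P to the centre is 64 + 196 = 260.
By the tangent–radius right angle, tangent length = √(|PO|² − r²) = √244 = 2√61.

2√61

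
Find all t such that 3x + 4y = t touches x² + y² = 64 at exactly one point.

t = −40 or t = 40

For a tangent, require d(centre, line) = r = 8.
|3·0 + 4·0 − t| / √25 = 8
|t| = 8·5, so t = 40 or t = −40.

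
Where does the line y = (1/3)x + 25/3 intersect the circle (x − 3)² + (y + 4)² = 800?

(−25, 0) and (23, 16)

Express y = (25 + x)/3 and substitute into the circle:
10x² + 20x − 5750 = 0  ⟹  x² + 2x − 575 = 0
x = 23 or x = −25, giving (23, 16) and (−25, 0).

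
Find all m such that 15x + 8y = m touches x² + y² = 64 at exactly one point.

m = −136 or m = 136

Tangency holds when the distance from the centre (0, 0) to the line equals the radius 8:
|15·0 + 8·0 − m| / √289 = 8
|m| = 8·17, so m = 136 or m = −136.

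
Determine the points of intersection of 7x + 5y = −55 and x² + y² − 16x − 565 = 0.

From the line, y = (−55 − 7x)/5. Substituting:
74x² + 370x − 11100 = 0  ⟹  x² + 5x − 150 = 0
x = 10 or x = −15, giving (10, −25) and (−15, 10).

(−15, 10) and (10, −25)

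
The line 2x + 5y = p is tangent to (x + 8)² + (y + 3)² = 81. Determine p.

p = −31 ± 9√29

Tangency holds when the distance from the centre (−8, −3) to the line equals the radius 9:
|2·(−8) + 5·(−3) − p| / √29 = 9
|p − (−31)| = 9√29.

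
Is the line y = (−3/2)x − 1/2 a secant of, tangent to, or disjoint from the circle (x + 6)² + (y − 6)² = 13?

secant

d² = (3·(−6) + 2·6 − (−1))²/13 = 25/13; r² = 13.
Since d² < r², the line cuts the circle twice.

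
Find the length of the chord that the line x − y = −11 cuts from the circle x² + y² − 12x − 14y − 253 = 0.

From the line, y = x + 11. Substituting:
2x² − 4x − 286 = 0  ⟹  x² − 2x − 143 = 0
x = 13 or x = −11, giving (13, 24) and (−11, 0).
|(13, 24) − (−11, 0)| = √((24)² + (24)²) = 24√2.

24√2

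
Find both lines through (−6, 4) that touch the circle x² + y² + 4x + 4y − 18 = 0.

Let a tangent through (−6, 4) have slope m. Its distance from (−2, −2) must equal √26:
[m·(4) − (−6)]² = 26(m² + 1)
5m² − 24m − 5 = 0, so m = −1/5 or m = 5.
Through (−6, 4) these give x + 5y = 14 and 5x − y = −34.

x + 5y = 14 and 5x − y = −34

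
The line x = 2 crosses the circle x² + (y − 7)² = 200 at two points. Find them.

The line gives x = 2. Substituting into the circle:
y² − 14y − 147 = 0
y = 21 or y = −7, giving (2, 21) and (2, −7).

(2, −7) and (2, 21)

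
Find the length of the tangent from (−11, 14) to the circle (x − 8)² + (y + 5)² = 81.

√641

Centre (8, −5), r² = 81. |PO|² = (−19)² + (19)² = 722.
Power of the point: PT² = |PO|² − r² = 641, so PT = √641.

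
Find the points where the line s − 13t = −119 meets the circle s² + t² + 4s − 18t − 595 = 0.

Substitute t = (119 + s)/13:
170s² + 680s − 114240 = 0  ⟹  s² + 4s − 672 = 0
s = 24 or s = −28, giving (24, 11) and (−28, 7).

(−28, 7) and (24, 11)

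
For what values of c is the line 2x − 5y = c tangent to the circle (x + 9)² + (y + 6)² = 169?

Tangency holds when the distance from the centre (−9, −6) to the line equals the radius 13:
|2·(−9) − 5·(−6) − c| / √29 = 13
|c − (12)| = 13√29.

c = 12 ± 13√29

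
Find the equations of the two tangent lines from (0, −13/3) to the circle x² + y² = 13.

A line y − (−13/3) = m(x − (0)) is tangent when its distance from (0, 0) is √13:
(0m − (13/3))² = 13(m² + 1)
9m² − 4 = 0, so m = −2/3 or m = 2/3.
With m = −2/3: 2x + 3y = −13. With m = 2/3: 2x − 3y = 13.

2x + 3y = −13 and 2x − 3y = 13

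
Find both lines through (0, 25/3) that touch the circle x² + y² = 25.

4x + 3y = 25 and 4x − 3y = −25

Write the tangent as mx − y + (25/3 − m·(0)) = 0 and set its distance from the centre to 5:
[m·(0) − (−25/3)]² = 25(m² + 1)
9m² − 16 = 0, so m = −4/3 or m = 4/3.
Through (0, 25/3) these give 4x + 3y = 25 and 4x − 3y = −25.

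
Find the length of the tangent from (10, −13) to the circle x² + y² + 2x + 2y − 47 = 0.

The centre is (−1, −1) and r = 7. The square of the distance from P to the centre is 121 + 144 = 265.
The tangent meets the radius at right angles, so tangent² = |PO|² − r² = 265 − 49 = 216.

6√6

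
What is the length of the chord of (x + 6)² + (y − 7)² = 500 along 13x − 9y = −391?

Express y = (391 + 13x)/9 and substitute into the circle:
250x² + 9500x + 70000 = 0  ⟹  x² + 38x + 280 = 0
x = −10 or x = −28, giving (−10, 29) and (−28, 3).
Chord length = distance between (−10, 29) and (−28, 3) = √1000 = 10√10.

10√10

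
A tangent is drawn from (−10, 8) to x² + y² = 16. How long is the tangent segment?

2√37

With centre O = (0, 0), |OP|² = 164 and r² = 16.
Power of the point: PT² = |PO|² − r² = 148, so PT = 2√37.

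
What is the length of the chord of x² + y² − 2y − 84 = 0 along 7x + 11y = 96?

√170

Centre (0, 1), r² = 85. Perpendicular distance d from centre to line = |−85| / √170 = 85/√170.
Chord = 2√(r² − d²) = 2·√(85/2) = √170.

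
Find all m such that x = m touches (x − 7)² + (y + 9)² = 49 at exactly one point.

Tangency holds when the distance from the centre (7, −9) to the line equals the radius 7:
|1·7 + 0·(−9) − m| / √1 = 7
|m − (7)| = 7, so m = 14 or m = 0.

m = 0 or m = 14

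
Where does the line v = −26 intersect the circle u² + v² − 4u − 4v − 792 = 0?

(−2, −26) and (6, −26)

Express v = −26 and substitute into the circle:
u² − 4u − 12 = 0
u = 6 or u = −2, giving (6, −26) and (−2, −26).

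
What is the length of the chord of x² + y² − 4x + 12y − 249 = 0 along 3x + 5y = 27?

5√34

The distance from (2, −6) to the line is 51/√34, and r² = 289.
Half the chord is √(r² − d²) = √(425/2), so the full chord is 5√34.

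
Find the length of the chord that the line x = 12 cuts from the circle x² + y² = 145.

2

The distance from (0, 0) to the line is 12, and r² = 145.
Half the chord is √(r² − d²) = √(1), so the full chord is 2.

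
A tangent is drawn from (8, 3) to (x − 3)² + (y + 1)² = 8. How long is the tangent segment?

√33

The centre is (3, −1) and r = 2√2. The square of the distance from P to the centre is 25 + 16 = 41.
The tangent meets the radius at right angles, so tangent² = |PO|² − r² = 41 − 8 = 33.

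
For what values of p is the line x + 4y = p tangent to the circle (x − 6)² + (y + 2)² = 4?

The line touches the circle iff its distance from (6, −2) is 2:
|1·6 + 4·(−2) − p| / √17 = 2
|p − (−2)| = 2√17.

p = −2 ± 2√17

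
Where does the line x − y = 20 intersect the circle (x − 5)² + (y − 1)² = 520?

Express y = x − 20 and substitute into the circle:
2x² − 52x − 54 = 0  ⟹  x² − 26x − 27 = 0
x = 27 or x = −1, giving (27, 7) and (−1, −21).

(−1, −21) and (27, 7)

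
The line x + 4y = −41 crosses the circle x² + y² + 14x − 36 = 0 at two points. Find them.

(−13, −7) and (−5, −9)

Express y = (−41 − x)/4 and substitute into the circle:
17x² + 306x + 1105 = 0  ⟹  x² + 18x + 65 = 0
x = −5 or x = −13, giving (−5, −9) and (−13, −7).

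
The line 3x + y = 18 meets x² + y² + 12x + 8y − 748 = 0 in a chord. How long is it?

Centre (−6, −4), r² = 800. Perpendicular distance d from centre to line = |−40| / √10 = 40/√10.
Chord = 2√(r² − d²) = 2·√(640) = 16√10.

16√10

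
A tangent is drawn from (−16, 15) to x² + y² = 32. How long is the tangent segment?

√449

The centre is (0, 0) and r = 4√2. The square of the distance from P to the centre is 256 + 225 = 481.
By the tangent–radius right angle, tangent length = √(|PO|² − r²) = √449.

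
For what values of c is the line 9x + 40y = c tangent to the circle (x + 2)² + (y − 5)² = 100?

Tangency holds when the distance from the centre (−2, 5) to the line equals the radius 10:
|9·(−2) + 40·5 − c| / √1681 = 10
|c − (182)| = 10·41, so c = 592 or c = −228.

c = −228 or c = 592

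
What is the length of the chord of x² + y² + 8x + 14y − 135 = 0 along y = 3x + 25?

Centre (−4, −7), r² = 200. Perpendicular distance d from centre to line = |20| / √10 = 20/√10.
Chord = 2√(r² − d²) = 2·√(160) = 8√10.

8√10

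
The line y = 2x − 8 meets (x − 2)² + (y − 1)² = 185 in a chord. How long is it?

The distance from (2, 1) to the line is 5/√5, and r² = 185.
Half the chord is √(r² − d²) = √(180), so the full chord is 12√5.

12√5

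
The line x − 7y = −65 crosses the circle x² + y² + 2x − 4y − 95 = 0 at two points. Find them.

Substitute y = (65 + x)/7:
50x² + 200x − 2250 = 0  ⟹  x² + 4x − 45 = 0
x = 5 or x = −9, giving (5, 10) and (−9, 8).

(−9, 8) and (5, 10)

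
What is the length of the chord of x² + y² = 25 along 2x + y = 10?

2√5

The distance from (0, 0) to the line is 10/√5, and r² = 25.
Half the chord is √(r² − d²) = √(5), so the full chord is 2√5.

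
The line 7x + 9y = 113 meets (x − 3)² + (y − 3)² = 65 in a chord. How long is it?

√130

Centre (3, 3), r² = 65. Perpendicular distance d from centre to line = |−65| / √130 = 65/√130.
Chord = 2√(r² − d²) = 2·√(65/2) = √130.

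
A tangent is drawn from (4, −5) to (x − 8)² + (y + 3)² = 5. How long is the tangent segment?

The centre is (8, −3) and r = √5. The square of the distance from P to the centre is 16 + 4 = 20.
By the tangent–radius right angle, tangent length = √(|PO|² − r²) = √15.

√15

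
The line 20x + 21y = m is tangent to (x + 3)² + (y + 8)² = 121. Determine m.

m = −547 or m = 91

For a tangent, require d(centre, line) = r = 11.
|20·(−3) + 21·(−8) − m| / √841 = 11
|m − (−228)| = 11·29, so m = 91 or m = −547.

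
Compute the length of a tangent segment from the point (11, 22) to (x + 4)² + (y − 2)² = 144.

√481

Centre (−4, 2), r² = 144. |PO|² = (15)² + (20)² = 625.
Power of the point: PT² = |PO|² − r² = 481, so PT = √481.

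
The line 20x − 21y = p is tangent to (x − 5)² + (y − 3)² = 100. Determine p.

For a tangent, require d(centre, line) = r = 10.
|20·5 − 21·3 − p| / √841 = 10
|p − (37)| = 10·29, so p = 327 or p = −253.

p = −253 or p = 327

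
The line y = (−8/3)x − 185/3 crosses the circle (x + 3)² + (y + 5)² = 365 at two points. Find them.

From the line, y = (−185 − 8x)/3. Substituting:
73x² + 2774x + 25696 = 0  ⟹  x² + 38x + 352 = 0
x = −16 or x = −22, giving (−16, −19) and (−22, −3).

(−22, −3) and (−16, −19)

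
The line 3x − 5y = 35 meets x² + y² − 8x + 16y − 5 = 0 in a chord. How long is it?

3√34

The distance from (4, −8) to the line is 17/√34, and r² = 85.
Half the chord is √(r² − d²) = √(153/2), so the full chord is 3√34.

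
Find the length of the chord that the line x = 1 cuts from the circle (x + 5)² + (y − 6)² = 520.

44

The line gives x = 1. Substituting into the circle:
y² − 12y − 448 = 0
y = 28 or y = −16, giving (1, 28) and (1, −16).
Chord length = distance between (1, 28) and (1, −16) = √1936 = 44.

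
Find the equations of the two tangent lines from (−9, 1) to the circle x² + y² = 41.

A line y − (1) = m(x − (−9)) is tangent when its distance from (0, 0) is √41:
(9m − (−1))² = 41(m² + 1)
20m² + 9m − 20 = 0, so m = −5/4 or m = 4/5.
With m = −5/4: 5x + 4y = −41. With m = 4/5: 4x − 5y = −41.

5x + 4y = −41 and 4x − 5y = −41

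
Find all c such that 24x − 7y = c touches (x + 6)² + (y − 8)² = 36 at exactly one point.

The line touches the circle iff its distance from (−6, 8) is 6:
|24·(−6) − 7·8 − c| / √625 = 6
|c − (−200)| = 6·25, so c = −50 or c = −350.

c = −350 or c = −50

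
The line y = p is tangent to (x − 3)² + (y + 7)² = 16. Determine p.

The line touches the circle iff its distance from (3, −7) is 4:
|0·3 + 1·(−7) − p| / √1 = 4
|p − (−7)| = 4, so p = −3 or p = −11.

p = −11 or p = −3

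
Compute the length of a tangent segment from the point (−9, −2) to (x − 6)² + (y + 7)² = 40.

Centre (6, −7), r² = 40. |PO|² = (−15)² + (5)² = 250.
Power of the point: PT² = |PO|² − r² = 210, so PT = √210.

√210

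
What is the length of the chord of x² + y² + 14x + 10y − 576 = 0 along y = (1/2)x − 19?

18√5

Express y = (−38 + x)/2 and substitute into the circle:
5x² − 1620 = 0  ⟹  x² − 324 = 0
x = 18 or x = −18, giving (18, −10) and (−18, −28).
|(18, −10) − (−18, −28)| = √((36)² + (18)²) = 18√5.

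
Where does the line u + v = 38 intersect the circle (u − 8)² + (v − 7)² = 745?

From the line, v = −u + 38. Substituting:
2u² − 78u + 280 = 0  ⟹  u² − 39u + 140 = 0
u = 35 or u = 4, giving (35, 3) and (4, 34).

(4, 34) and (35, 3)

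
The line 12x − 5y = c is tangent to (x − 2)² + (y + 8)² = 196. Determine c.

c = −118 or c = 246

The line touches the circle iff its distance from (2, −8) is 14:
|12·2 − 5·(−8) − c| / √169 = 14
|c − (64)| = 14·13, so c = 246 or c = −118.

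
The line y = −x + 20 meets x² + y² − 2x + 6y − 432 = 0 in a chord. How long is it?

20√2

The distance from (1, −3) to the line is 22/√2, and r² = 442.
Chord = 2√(r² − d²) = 2·√(200) = 20√2.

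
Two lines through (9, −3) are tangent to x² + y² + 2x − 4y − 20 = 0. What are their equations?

Let a tangent through (9, −3) have slope m. Its distance from (−1, 2) must equal 5:
(−10m − (5))² = 25(m² + 1)
3m² + 4m = 0, so m = −4/3 or m = 0.
Through (9, −3) these give 4x + 3y = 27 and y = −3.

4x + 3y = 27 and y = −3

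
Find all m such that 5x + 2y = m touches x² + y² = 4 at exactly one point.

m = ±2√29

For a tangent, require d(centre, line) = r = 2.
|5·0 + 2·0 − m| / √29 = 2
|m| = 2√29.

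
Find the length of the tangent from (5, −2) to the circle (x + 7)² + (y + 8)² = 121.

With centre O = (−7, −8), |OP|² = 180 and r² = 121.
By the tangent–radius right angle, tangent length = √(|PO|² − r²) = √59.

√59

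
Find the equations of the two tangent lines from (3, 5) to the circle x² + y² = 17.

4x + y = 17 and x − 4y = −17

Let a tangent through (3, 5) have slope m. Its distance from (0, 0) must equal √17:
(−3m − (−5))² = 17(m² + 1)
4m² + 15m − 4 = 0, so m = −4 or m = 1/4.
With m = −4: 4x + y = 17. With m = 1/4: x − 4y = −17.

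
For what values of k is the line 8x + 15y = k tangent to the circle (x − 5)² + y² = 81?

Tangency holds when the distance from the centre (5, 0) to the line equals the radius 9:
|8·5 + 15·0 − k| / √289 = 9
|k − (40)| = 9·17, so k = 193 or k = −113.

k = −113 or k = 193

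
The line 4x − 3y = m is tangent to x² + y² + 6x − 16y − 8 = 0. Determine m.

m = −81 or m = 9

For a tangent, require d(centre, line) = r = 9.
|4·(−3) − 3·8 − m| / √25 = 9
|m − (−36)| = 9·5, so m = 9 or m = −81.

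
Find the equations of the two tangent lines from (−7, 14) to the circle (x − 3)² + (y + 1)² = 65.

4x + 7y = 70 and 8x + y = −42

Write the tangent as mx − y + (14 − m·(−7)) = 0 and set its distance from the centre to √65:
[m·(10) − (−15)]² = 65(m² + 1)
7m² + 60m + 32 = 0, so m = −4/7 or m = −8.
Through (−7, 14) these give 4x + 7y = 70 and 8x + y = −42.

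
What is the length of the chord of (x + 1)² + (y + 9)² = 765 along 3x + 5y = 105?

The distance from (−1, −9) to the line is 153/√34, and r² = 765.
Chord = 2√(r² − d²) = 2·√(153/2) = 3√34.

3√34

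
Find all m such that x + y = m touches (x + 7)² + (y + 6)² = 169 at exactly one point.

Tangency holds when the distance from the centre (−7, −6) to the line equals the radius 13:
|1·(−7) + 1·(−6) − m| / √2 = 13
|m − (−13)| = 13√2.

m = −13 ± 13√2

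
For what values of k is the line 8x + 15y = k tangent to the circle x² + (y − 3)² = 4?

k = 11 or k = 79

For a tangent, require d(centre, line) = r = 2.
|8·0 + 15·3 − k| / √289 = 2
|k − (45)| = 2·17, so k = 79 or k = 11.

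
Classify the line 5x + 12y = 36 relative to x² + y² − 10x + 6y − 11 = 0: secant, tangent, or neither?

secant

d² = (5·5 + 12·(−3) − (36))²/169 = 2209/169; r² = 45.
Since d² < r², the line cuts the circle twice.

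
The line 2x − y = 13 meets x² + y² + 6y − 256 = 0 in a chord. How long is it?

Express y = 2x − 13 and substitute into the circle:
5x² − 40x − 165 = 0  ⟹  x² − 8x − 33 = 0
x = 11 or x = −3, giving (11, 9) and (−3, −19).
Chord length = distance between (11, 9) and (−3, −19) = √980 = 14√5.

14√5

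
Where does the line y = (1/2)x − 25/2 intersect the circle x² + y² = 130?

Substitute y = (−25 + x)/2:
5x² − 50x + 105 = 0  ⟹  x² − 10x + 21 = 0
x = 7 or x = 3, giving (7, −9) and (3, −11).

(3, −11) and (7, −9)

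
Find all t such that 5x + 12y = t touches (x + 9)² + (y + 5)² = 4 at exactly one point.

t = −131 or t = −79

For a tangent, require d(centre, line) = r = 2.
|5·(−9) + 12·(−5) − t| / √169 = 2
|t − (−105)| = 2·13, so t = −79 or t = −131.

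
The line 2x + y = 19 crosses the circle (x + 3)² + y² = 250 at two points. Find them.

Substitute y = −2x + 19:
5x² − 70x + 120 = 0  ⟹  x² − 14x + 24 = 0
x = 12 or x = 2, giving (12, −5) and (2, 15).

(2, 15) and (12, −5)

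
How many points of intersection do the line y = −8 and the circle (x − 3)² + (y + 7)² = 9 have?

2

Centre (3, −7), r² = 9. Distance² from centre to line = (1)² = 1.
Since d² < r², the line cuts the circle twice.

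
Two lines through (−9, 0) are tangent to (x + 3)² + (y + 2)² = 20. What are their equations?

Let a tangent through (−9, 0) have slope m. Its distance from (−3, −2) must equal 2√5:
[m·(6) − (−2)]² = 20(m² + 1)
2m² + 3m − 2 = 0, so m = −2 or m = 1/2.
With m = −2: 2x + y = −18. With m = 1/2: x − 2y = −9.

2x + y = −18 and x − 2y = −9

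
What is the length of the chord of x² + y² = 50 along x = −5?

The line gives x = −5. Substituting into the circle:
y² − 25 = 0
y = 5 or y = −5, giving (−5, 5) and (−5, −5).
Chord length = distance between (−5, 5) and (−5, −5) = √100 = 10.

10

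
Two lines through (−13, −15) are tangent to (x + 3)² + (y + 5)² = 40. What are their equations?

x − 3y = 32 and 3x − y = −24

Write the tangent as mx − y + (−15 − m·(−13)) = 0 and set its distance from the centre to 2√10:
[m·(10) − (10)]² = 40(m² + 1)
3m² − 10m + 3 = 0, so m = 1/3 or m = 3.
With m = 1/3: x − 3y = 32. With m = 3: 3x − y = −24.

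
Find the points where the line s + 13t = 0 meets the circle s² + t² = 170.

Express t = (−s)/13 and substitute into the circle:
170s² − 28730 = 0  ⟹  s² − 169 = 0
s = 13 or s = −13, giving (13, −1) and (−13, 1).

(−13, 1) and (13, −1)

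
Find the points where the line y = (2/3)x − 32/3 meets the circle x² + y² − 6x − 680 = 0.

(−14, −20) and (28, 8)

From the line, y = (−32 + 2x)/3. Substituting:
13x² − 182x − 5096 = 0  ⟹  x² − 14x − 392 = 0
x = 28 or x = −14, giving (28, 8) and (−14, −20).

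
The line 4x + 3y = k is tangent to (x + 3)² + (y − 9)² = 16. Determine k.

k = −5 or k = 35

Tangency holds when the distance from the centre (−3, 9) to the line equals the radius 4:
|4·(−3) + 3·9 − k| / √25 = 4
|k − (15)| = 4·5, so k = 35 or k = −5.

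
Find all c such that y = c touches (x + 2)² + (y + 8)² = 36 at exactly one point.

Tangency holds when the distance from the centre (−2, −8) to the line equals the radius 6:
|0·(−2) + 1·(−8) − c| / √1 = 6
|c − (−8)| = 6, so c = −2 or c = −14.

c = −14 or c = −2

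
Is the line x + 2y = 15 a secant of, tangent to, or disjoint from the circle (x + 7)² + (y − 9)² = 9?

secant

Substituting the line into the circle gives 5x² + 62x + 169 = 0.
Discriminant = (62)² − 4·5·(169) = 464 > 0.
Two real roots: the line is a secant.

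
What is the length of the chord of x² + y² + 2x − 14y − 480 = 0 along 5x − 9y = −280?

2√106

The distance from (−1, 7) to the line is 212/√106, and r² = 530.
Half the chord is √(r² − d²) = √(106), so the full chord is 2√106.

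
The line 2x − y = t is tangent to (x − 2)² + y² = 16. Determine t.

t = 4 ± 4√5

The line touches the circle iff its distance from (2, 0) is 4:
|2·2 − 1·0 − t| / √5 = 4
|t − (4)| = 4√5.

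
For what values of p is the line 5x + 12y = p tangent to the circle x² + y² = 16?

p = −52 or p = 52

For a tangent, require d(centre, line) = r = 4.
|5·0 + 12·0 − p| / √169 = 4
|p| = 4·13, so p = 52 or p = −52.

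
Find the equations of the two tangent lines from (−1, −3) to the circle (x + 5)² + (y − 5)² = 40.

Let a tangent through (−1, −3) have slope m. Its distance from (−5, 5) must equal 2√10:
(−4m − (8))² = 40(m² + 1)
3m² − 8m − 3 = 0, so m = −1/3 or m = 3.
Through (−1, −3) these give x + 3y = −10 and 3x − y = 0.

x + 3y = −10 and 3x − y = 0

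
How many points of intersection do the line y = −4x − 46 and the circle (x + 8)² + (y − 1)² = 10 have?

0

d² = (4·(−8) + 1·1 − (−46))²/17 = 225/17; r² = 10.
Since d² > r², the line lies outside the circle.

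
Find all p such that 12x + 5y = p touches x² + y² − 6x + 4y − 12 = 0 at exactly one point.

p = −39 or p = 91

Tangency holds when the distance from the centre (3, −2) to the line equals the radius 5:
|12·3 + 5·(−2) − p| / √169 = 5
|p − (26)| = 5·13, so p = 91 or p = −39.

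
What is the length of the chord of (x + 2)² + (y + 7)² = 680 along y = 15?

28

Express y = 15 and substitute into the circle:
x² + 4x − 192 = 0
x = 12 or x = −16, giving (12, 15) and (−16, 15).
|(12, 15) − (−16, 15)| = √((28)² + (0)²) = 28.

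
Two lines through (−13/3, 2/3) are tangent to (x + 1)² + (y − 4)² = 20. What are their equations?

A line y − (2/3) = m(x − (−13/3)) is tangent when its distance from (−1, 4) is 2√5:
[m·(10/3) − (10/3)]² = 20(m² + 1)
2m² + 5m + 2 = 0, so m = −1/2 or m = −2.
Through (−13/3, 2/3) these give x + 2y = −3 and 2x + y = −8.

x + 2y = −3 and 2x + y = −8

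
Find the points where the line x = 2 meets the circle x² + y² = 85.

(2, −9) and (2, 9)

The line gives x = 2. Substituting into the circle:
y² − 81 = 0
y = 9 or y = −9, giving (2, 9) and (2, −9).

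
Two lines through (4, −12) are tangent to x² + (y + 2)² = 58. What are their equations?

7x − 3y = 64 and 3x + 7y = −72

Write the tangent as mx − y + (−12 − m·(4)) = 0 and set its distance from the centre to √58:
[m·(−4) − (10)]² = 58(m² + 1)
21m² − 40m − 21 = 0, so m = 7/3 or m = −3/7.
Through (4, −12) these give 7x − 3y = 64 and 3x + 7y = −72.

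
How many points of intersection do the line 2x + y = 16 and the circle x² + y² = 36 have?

0

Substituting the line into the circle gives 5x² − 64x + 220 = 0.
Δ = 4096 − 4400 = −304.
No real roots: the line does not meet the circle.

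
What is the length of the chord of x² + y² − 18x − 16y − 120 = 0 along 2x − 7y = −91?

The distance from (9, 8) to the line is 53/√53, and r² = 265.
Chord = 2√(r² − d²) = 2·√(212) = 4√53.

4√53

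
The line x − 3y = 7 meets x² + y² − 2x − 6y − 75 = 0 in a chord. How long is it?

Centre (1, 3), r² = 85. Perpendicular distance d from centre to line = |−15| / √10 = 15/√10.
Chord = 2√(r² − d²) = 2·√(125/2) = 5√10.

5√10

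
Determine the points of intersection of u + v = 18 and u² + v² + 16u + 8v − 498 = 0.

(−1, 19) and (15, 3)

Substitute v = −u + 18:
2u² − 28u − 30 = 0  ⟹  u² − 14u − 15 = 0
u = 15 or u = −1, giving (15, 3) and (−1, 19).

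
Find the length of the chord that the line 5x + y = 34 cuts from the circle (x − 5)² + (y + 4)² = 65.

3√26

The distance from (5, −4) to the line is 13/√26, and r² = 65.
Half the chord is √(r² − d²) = √(117/2), so the full chord is 3√26.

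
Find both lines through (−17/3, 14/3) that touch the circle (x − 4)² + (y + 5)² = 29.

5x + 2y = −19 and 2x + 5y = 12

Write the tangent as mx − y + (14/3 − m·(−17/3)) = 0 and set its distance from the centre to √29:
(29/3m − (−29/3))² = 29(m² + 1)
10m² + 29m + 10 = 0, so m = −5/2 or m = −2/5.
With m = −5/2: 5x + 2y = −19. With m = −2/5: 2x + 5y = 12.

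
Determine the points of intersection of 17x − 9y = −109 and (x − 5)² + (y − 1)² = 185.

(−8, −3) and (1, 14)

Express y = (109 + 17x)/9 and substitute into the circle:
370x² + 2590x − 2960 = 0  ⟹  x² + 7x − 8 = 0
x = 1 or x = −8, giving (1, 14) and (−8, −3).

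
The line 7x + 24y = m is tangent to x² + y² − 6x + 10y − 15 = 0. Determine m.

The line touches the circle iff its distance from (3, −5) is 7:
|7·3 + 24·(−5) − m| / √625 = 7
|m − (−99)| = 7·25, so m = 76 or m = −274.

m = −274 or m = 76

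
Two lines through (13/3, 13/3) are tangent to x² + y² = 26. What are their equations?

Let a tangent through (13/3, 13/3) have slope m. Its distance from (0, 0) must equal √26:
[m·(−13/3) − (−13/3)]² = 26(m² + 1)
5m² + 26m + 5 = 0, so m = −1/5 or m = −5.
Through (13/3, 13/3) these give x + 5y = 26 and 5x + y = 26.

x + 5y = 26 and 5x + y = 26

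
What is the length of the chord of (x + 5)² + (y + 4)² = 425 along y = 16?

From the line, y = 16. Substituting:
x² + 10x = 0
x = 0 or x = −10, giving (0, 16) and (−10, 16).
|(0, 16) − (−10, 16)| = √((10)² + (0)²) = 10.

10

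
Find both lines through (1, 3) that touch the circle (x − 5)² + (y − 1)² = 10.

x − 3y = −8 and 3x + y = 6

Let a tangent through (1, 3) have slope m. Its distance from (5, 1) must equal √10:
(4m − (−2))² = 10(m² + 1)
3m² + 8m − 3 = 0, so m = 1/3 or m = −3.
Through (1, 3) these give x − 3y = −8 and 3x + y = 6.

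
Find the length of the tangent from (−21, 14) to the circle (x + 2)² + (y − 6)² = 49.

2√94

Centre (−2, 6), r² = 49. |PO|² = (−19)² + (8)² = 425.
By the tangent–radius right angle, tangent length = √(|PO|² − r²) = √376 = 2√94.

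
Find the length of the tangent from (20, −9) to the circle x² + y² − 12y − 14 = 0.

5√23

The centre is (0, 6) and r = 5√2. The square of the distance from P to the centre is 400 + 225 = 625.
By the tangent–radius right angle, tangent length = √(|PO|² − r²) = √575 = 5√23.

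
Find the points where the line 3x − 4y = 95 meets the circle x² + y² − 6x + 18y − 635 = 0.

From the line, y = (−95 + 3x)/4. Substituting:
25x² − 450x − 7975 = 0  ⟹  x² − 18x − 319 = 0
x = 29 or x = −11, giving (29, −2) and (−11, −32).

(−11, −32) and (29, −2)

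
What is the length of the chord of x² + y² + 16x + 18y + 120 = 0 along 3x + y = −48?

√10

From the line, y = −3x − 48. Substituting:
10x² + 250x + 1560 = 0  ⟹  x² + 25x + 156 = 0
x = −12 or x = −13, giving (−12, −12) and (−13, −9).
|(−12, −12) − (−13, −9)| = √((1)² + (−3)²) = √10.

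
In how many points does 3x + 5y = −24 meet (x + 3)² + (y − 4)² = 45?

Substituting the line into the circle gives 34x² + 414x + 1036 = 0.
Discriminant = (414)² − 4·34·(1036) = 30500 > 0.
Two real roots: the line is a secant.

2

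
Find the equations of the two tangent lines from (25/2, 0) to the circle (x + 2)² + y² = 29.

2x − 5y = 25 and 2x + 5y = 25

A line y − (0) = m(x − (25/2)) is tangent when its distance from (−2, 0) is √29:
[m·(−29/2) − (0)]² = 29(m² + 1)
25m² − 4 = 0, so m = 2/5 or m = −2/5.
With m = 2/5: 2x − 5y = 25. With m = −2/5: 2x + 5y = 25.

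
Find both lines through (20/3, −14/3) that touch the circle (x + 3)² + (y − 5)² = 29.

2x + 5y = −10 and 5x + 2y = 24

Let a tangent through (20/3, −14/3) have slope m. Its distance from (−3, 5) must equal √29:
[m·(−29/3) − (29/3)]² = 29(m² + 1)
10m² + 29m + 10 = 0, so m = −2/5 or m = −5/2.
With m = −2/5: 2x + 5y = −10. With m = −5/2: 5x + 2y = 24.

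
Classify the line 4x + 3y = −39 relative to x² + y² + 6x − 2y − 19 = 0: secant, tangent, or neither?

neither

d² = (4·(−3) + 3·1 − (−39))²/25 = 36; r² = 29.
Since d² > r², the line lies outside the circle.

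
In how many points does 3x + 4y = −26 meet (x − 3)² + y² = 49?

1

Substituting the line into the circle gives 25x² + 60x + 36 = 0.
Discriminant = (60)² − 4·25·(36) = 0.
A repeated root: the line is tangent.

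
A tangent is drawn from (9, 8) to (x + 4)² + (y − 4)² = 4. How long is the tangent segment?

√181

Centre (−4, 4), r² = 4. |PO|² = (13)² + (4)² = 185.
Power of the point: PT² = |PO|² − r² = 181, so PT = √181.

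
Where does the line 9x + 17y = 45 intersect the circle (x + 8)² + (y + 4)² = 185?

(−12, 9) and (5, 0)

Substitute y = (45 − 9x)/17:
370x² + 2590x − 22200 = 0  ⟹  x² + 7x − 60 = 0
x = 5 or x = −12, giving (5, 0) and (−12, 9).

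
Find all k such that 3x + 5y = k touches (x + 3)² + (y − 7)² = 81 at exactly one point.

k = 26 ± 9√34

The line touches the circle iff its distance from (−3, 7) is 9:
|3·(−3) + 5·7 − k| / √34 = 9
|k − (26)| = 9√34.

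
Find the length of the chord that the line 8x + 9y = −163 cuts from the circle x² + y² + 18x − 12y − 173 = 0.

2√145

Centre (−9, 6), r² = 290. Perpendicular distance d from centre to line = |145| / √145 = 145/√145.
Chord = 2√(r² − d²) = 2·√(145) = 2√145.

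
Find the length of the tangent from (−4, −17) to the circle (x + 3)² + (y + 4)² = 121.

7

Centre (−3, −4), r² = 121. |PO|² = (−1)² + (−13)² = 170.
The tangent meets the radius at right angles, so tangent² = |PO|² − r² = 170 − 121 = 49.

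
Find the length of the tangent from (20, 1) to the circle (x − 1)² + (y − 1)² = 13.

2√87

With centre O = (1, 1), |OP|² = 361 and r² = 13.
Power of the point: PT² = |PO|² − r² = 348, so PT = 2√87.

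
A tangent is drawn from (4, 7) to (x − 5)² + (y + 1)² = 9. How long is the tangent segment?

2√14

Centre (5, −1), r² = 9. |PO|² = (−1)² + (8)² = 65.
By the tangent–radius right angle, tangent length = √(|PO|² − r²) = √56 = 2√14.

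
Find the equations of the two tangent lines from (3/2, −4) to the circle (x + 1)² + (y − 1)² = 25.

Write the tangent as mx − y + (−4 − m·(3/2)) = 0 and set its distance from the centre to 5:
[m·(−5/2) − (5)]² = 25(m² + 1)
3m² − 4m = 0, so m = 0 or m = 4/3.
Through (3/2, −4) these give y = −4 and 4x − 3y = 18.

y = −4 and 4x − 3y = 18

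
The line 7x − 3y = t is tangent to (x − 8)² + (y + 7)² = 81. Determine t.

The line touches the circle iff its distance from (8, −7) is 9:
|7·8 − 3·(−7) − t| / √58 = 9
|t − (77)| = 9√58.

t = 77 ± 9√58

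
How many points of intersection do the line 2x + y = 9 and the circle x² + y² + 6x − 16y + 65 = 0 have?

d² = (2·(−3) + 1·8 − (9))²/5 = 49/5; r² = 8.
Since d² > r², the line lies outside the circle.

0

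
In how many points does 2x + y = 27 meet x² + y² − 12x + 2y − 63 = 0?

Substituting the line into the circle gives 5x² − 124x + 720 = 0.
Δ = 15376 − 14400 = 976.
Two real roots: the line is a secant.

2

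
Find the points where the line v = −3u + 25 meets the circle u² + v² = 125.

(5, 10) and (10, −5)

Substitute v = −3u + 25:
10u² − 150u + 500 = 0  ⟹  u² − 15u + 50 = 0
u = 10 or u = 5, giving (10, −5) and (5, 10).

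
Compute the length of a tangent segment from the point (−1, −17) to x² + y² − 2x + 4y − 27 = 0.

With centre O = (1, −2), |OP|² = 229 and r² = 32.
The tangent meets the radius at right angles, so tangent² = |PO|² − r² = 229 − 32 = 197.

√197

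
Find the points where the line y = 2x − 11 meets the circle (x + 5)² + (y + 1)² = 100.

From the line, y = 2x − 11. Substituting:
5x² − 30x + 25 = 0  ⟹  x² − 6x + 5 = 0
x = 5 or x = 1, giving (5, −1) and (1, −9).

(1, −9) and (5, −1)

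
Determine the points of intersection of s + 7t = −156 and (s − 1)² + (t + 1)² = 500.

(−9, −21) and (5, −23)

Substitute t = (−156 − s)/7:
50s² + 200s − 2250 = 0  ⟹  s² + 4s − 45 = 0
s = 5 or s = −9, giving (5, −23) and (−9, −21).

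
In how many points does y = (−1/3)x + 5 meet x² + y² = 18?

d² = (1·0 + 3·0 − (15))²/10 = 45/2; r² = 18.
Since d² > r², the line lies outside the circle.

0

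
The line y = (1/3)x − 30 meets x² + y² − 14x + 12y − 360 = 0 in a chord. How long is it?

Express y = (−90 + x)/3 and substitute into the circle:
10x² − 270x + 1620 = 0  ⟹  x² − 27x + 162 = 0
x = 18 or x = 9, giving (18, −24) and (9, −27).
Chord length = distance between (18, −24) and (9, −27) = √90 = 3√10.

3√10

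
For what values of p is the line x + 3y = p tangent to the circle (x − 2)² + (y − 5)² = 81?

For a tangent, require d(centre, line) = r = 9.
|1·2 + 3·5 − p| / √10 = 9
|p − (17)| = 9√10.

p = 17 ± 9√10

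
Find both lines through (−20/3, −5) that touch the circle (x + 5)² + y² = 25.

y = −5 and 3x + 4y = −40

Let a tangent through (−20/3, −5) have slope m. Its distance from (−5, 0) must equal 5:
(5/3m − (5))² = 25(m² + 1)
4m² + 3m = 0, so m = 0 or m = −3/4.
Through (−20/3, −5) these give y = −5 and 3x + 4y = −40.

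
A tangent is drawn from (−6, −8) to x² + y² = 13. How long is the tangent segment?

With centre O = (0, 0), |OP|² = 100 and r² = 13.
The tangent meets the radius at right angles, so tangent² = |PO|² − r² = 100 − 13 = 87.

√87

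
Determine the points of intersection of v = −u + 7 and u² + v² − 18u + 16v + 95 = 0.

(8, −1) and (16, −9)

Express v = −u + 7 and substitute into the circle:
2u² − 48u + 256 = 0  ⟹  u² − 24u + 128 = 0
u = 16 or u = 8, giving (16, −9) and (8, −1).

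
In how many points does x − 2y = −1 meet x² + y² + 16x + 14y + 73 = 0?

Centre (−8, −7), r² = 40. Distance² from centre to line = (7)²/5 = 49/5.
Since d² < r², the line cuts the circle twice.

2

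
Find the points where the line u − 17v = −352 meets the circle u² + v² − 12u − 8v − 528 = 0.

From the line, v = (352 + u)/17. Substituting:
290u² − 2900u − 76560 = 0  ⟹  u² − 10u − 264 = 0
u = 22 or u = −12, giving (22, 22) and (−12, 20).

(−12, 20) and (22, 22)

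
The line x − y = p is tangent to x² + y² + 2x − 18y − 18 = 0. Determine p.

For a tangent, require d(centre, line) = r = 10.
|1·(−1) − 1·9 − p| / √2 = 10
|p − (−10)| = 10√2.

p = −10 ± 10√2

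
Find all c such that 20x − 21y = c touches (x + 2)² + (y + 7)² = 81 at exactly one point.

For a tangent, require d(centre, line) = r = 9.
|20·(−2) − 21·(−7) − c| / √841 = 9
|c − (107)| = 9·29, so c = 368 or c = −154.

c = −154 or c = 368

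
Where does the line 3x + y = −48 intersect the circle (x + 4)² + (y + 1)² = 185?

(−17, 3) and (−12, −12)

Express y = −3x − 48 and substitute into the circle:
10x² + 290x + 2040 = 0  ⟹  x² + 29x + 204 = 0
x = −12 or x = −17, giving (−12, −12) and (−17, 3).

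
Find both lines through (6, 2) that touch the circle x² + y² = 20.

Let a tangent through (6, 2) have slope m. Its distance from (0, 0) must equal 2√5:
[m·(−6) − (−2)]² = 20(m² + 1)
2m² − 3m − 2 = 0, so m = −1/2 or m = 2.
With m = −1/2: x + 2y = 10. With m = 2: 2x − y = 10.

x + 2y = 10 and 2x − y = 10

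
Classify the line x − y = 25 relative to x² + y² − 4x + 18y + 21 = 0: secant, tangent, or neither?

Centre (2, −9), r² = 64. Distance² from centre to line = (−14)²/2 = 98.
Since d² > r², the line lies outside the circle.

neither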